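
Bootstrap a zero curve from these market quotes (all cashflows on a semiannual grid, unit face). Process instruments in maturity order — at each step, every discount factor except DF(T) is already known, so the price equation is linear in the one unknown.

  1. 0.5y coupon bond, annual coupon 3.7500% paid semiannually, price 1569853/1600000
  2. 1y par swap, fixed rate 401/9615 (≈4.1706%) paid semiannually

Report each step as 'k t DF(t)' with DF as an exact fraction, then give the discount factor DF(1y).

step 1 [0.5y] bond c/2=3/160: DF=(1569853/1600000 − 3/160·(0))/(1+3/160) = 9631/10000 ≈ 0.963100
step 2 [1y] swap r/2=401/19230: DF=(1 − 401/19230·(0.963100))/(1+401/19230) = 9599/10000 ≈ 0.959900

1 1/2 9631/10000
2 1 9599/10000
DF(1y) = 9599/10000 ≈ 0.959900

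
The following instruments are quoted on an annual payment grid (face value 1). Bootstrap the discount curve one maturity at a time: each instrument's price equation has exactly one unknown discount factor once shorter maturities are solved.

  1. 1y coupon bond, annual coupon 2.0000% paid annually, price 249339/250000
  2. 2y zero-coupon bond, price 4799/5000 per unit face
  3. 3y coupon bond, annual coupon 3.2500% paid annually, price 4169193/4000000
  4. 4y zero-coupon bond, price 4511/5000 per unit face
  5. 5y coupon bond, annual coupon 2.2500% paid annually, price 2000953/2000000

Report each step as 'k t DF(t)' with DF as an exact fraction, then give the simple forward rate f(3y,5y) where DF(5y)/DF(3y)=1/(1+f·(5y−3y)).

step 1 [1y] bond c/1=1/50: DF=(249339/250000 − 1/50·(0))/(1+1/50) = 4889/5000 ≈ 0.977800
step 2 [2y] zero: DF = P = 4799/5000 ≈ 0.959800
step 3 [3y] bond c/1=13/400: DF=(4169193/4000000 − 13/400·(0.977800+0.959800))/(1+13/400) = 1897/2000 ≈ 0.948500
step 4 [4y] zero: DF = P = 4511/5000 ≈ 0.902200
step 5 [5y] bond c/1=9/400: DF=(2000953/2000000 − 9/400·(0.977800+0.959800+0.948500+0.902200))/(1+9/400) = 8951/10000 ≈ 0.895100

1 1 4889/5000
2 2 4799/5000
3 3 1897/2000
4 4 4511/5000
5 5 8951/10000
f(3y,5y) = ((1897/2000)/(8951/10000) − 1)/(2) = 267/8951 ≈ 2.9829%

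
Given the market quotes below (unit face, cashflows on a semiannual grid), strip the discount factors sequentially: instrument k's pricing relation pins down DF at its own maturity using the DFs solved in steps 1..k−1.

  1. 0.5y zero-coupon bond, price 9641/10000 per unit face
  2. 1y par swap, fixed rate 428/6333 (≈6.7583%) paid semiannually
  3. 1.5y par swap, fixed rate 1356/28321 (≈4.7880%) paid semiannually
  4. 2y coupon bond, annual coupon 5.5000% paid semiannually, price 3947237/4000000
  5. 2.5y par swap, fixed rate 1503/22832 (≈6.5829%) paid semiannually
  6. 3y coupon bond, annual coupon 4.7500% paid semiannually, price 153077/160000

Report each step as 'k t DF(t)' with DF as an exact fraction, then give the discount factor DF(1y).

1 1/2 9641/10000
2 1 4679/5000
3 3/2 4661/5000
4 2 4423/5000
5 5/2 8497/10000
6 3 4143/5000
DF(1y) = 4679/5000 ≈ 0.935800

step 1 [0.5y] zero: DF = P = 9641/10000 ≈ 0.964100
step 2 [1y] swap r/2=214/6333: DF=(1 − 214/6333·(0.964100))/(1+214/6333) = 4679/5000 ≈ 0.935800
step 3 [1.5y] swap r/2=678/28321: DF=(1 − 678/28321·(0.964100+0.935800))/(1+678/28321) = 4661/5000 ≈ 0.932200
step 4 [2y] bond c/2=11/400: DF=(3947237/4000000 − 11/400·(0.964100+0.935800+0.932200))/(1+11/400) = 4423/5000 ≈ 0.884600
step 5 [2.5y] swap r/2=1503/45664: DF=(1 − 1503/45664·(0.964100+0.935800+0.932200+0.884600))/(1+1503/45664) = 8497/10000 ≈ 0.849700
step 6 [3y] bond c/2=19/800: DF=(153077/160000 − 19/800·(0.964100+0.935800+0.932200+0.884600+0.849700))/(1+19/800) = 4143/5000 ≈ 0.828600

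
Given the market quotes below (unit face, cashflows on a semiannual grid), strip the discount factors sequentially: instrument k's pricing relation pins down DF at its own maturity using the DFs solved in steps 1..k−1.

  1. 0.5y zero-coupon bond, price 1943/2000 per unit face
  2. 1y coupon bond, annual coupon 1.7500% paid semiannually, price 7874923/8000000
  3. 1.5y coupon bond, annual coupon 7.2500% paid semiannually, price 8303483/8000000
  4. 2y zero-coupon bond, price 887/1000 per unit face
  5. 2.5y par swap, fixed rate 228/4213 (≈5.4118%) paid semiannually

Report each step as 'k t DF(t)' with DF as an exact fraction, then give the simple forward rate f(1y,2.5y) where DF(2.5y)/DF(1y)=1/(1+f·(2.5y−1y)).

1 1/2 1943/2000
2 1 4837/5000
3 3/2 4669/5000
4 2 887/1000
5 5/2 4373/5000
f(1y,2.5y) = ((4837/5000)/(4373/5000) − 1)/(3/2) = 928/13119 ≈ 7.0737%

step 1 [0.5y] zero: DF = P = 1943/2000 ≈ 0.971500
step 2 [1y] bond c/2=7/800: DF=(7874923/8000000 − 7/800·(0.971500))/(1+7/800) = 4837/5000 ≈ 0.967400
step 3 [1.5y] bond c/2=29/800: DF=(8303483/8000000 − 29/800·(0.971500+0.967400))/(1+29/800) = 4669/5000 ≈ 0.933800
step 4 [2y] zero: DF = P = 887/1000 ≈ 0.887000
step 5 [2.5y] swap r/2=114/4213: DF=(1 − 114/4213·(0.971500+0.967400+0.933800+0.887000))/(1+114/4213) = 4373/5000 ≈ 0.874600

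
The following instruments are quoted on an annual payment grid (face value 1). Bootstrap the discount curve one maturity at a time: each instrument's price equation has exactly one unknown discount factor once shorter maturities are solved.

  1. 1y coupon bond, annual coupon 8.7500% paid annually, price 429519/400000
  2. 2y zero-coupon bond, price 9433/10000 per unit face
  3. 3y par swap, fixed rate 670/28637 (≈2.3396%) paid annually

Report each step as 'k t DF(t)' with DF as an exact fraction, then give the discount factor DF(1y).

1 1 4937/5000
2 2 9433/10000
3 3 933/1000
DF(1y) = 4937/5000 ≈ 0.987400

step 1 [1y] bond c/1=7/80: DF=(429519/400000 − 7/80·(0))/(1+7/80) = 4937/5000 ≈ 0.987400
step 2 [2y] zero: DF = P = 9433/10000 ≈ 0.943300
step 3 [3y] swap r/1=670/28637: DF=(1 − 670/28637·(0.987400+0.943300))/(1+670/28637) = 933/1000 ≈ 0.933000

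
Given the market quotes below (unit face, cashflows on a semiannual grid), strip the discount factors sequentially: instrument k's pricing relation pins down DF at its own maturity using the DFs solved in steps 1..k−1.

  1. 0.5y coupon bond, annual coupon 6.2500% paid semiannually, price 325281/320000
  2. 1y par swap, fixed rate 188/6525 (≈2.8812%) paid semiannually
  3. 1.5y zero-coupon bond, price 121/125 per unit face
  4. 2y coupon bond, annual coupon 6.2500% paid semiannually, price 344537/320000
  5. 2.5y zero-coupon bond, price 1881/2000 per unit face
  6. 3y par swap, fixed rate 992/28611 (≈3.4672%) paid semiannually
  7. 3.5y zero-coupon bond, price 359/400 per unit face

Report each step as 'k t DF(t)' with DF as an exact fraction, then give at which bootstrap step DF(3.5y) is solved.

1 1/2 9857/10000
2 1 4859/5000
3 3/2 121/125
4 2 4777/5000
5 5/2 1881/2000
6 3 563/625
7 7/2 359/400
DF(3.5y) is solved at step 7

step 1 [0.5y] bond c/2=1/32: DF=(325281/320000 − 1/32·(0))/(1+1/32) = 9857/10000 ≈ 0.985700
step 2 [1y] swap r/2=94/6525: DF=(1 − 94/6525·(0.985700))/(1+94/6525) = 4859/5000 ≈ 0.971800
step 3 [1.5y] zero: DF = P = 121/125 ≈ 0.968000
step 4 [2y] bond c/2=1/32: DF=(344537/320000 − 1/32·(0.985700+0.971800+0.968000))/(1+1/32) = 4777/5000 ≈ 0.955400
step 5 [2.5y] zero: DF = P = 1881/2000 ≈ 0.940500
step 6 [3y] swap r/2=496/28611: DF=(1 − 496/28611·(0.985700+0.971800+0.968000+0.955400+0.940500))/(1+496/28611) = 563/625 ≈ 0.900800
step 7 [3.5y] zero: DF = P = 359/400 ≈ 0.897500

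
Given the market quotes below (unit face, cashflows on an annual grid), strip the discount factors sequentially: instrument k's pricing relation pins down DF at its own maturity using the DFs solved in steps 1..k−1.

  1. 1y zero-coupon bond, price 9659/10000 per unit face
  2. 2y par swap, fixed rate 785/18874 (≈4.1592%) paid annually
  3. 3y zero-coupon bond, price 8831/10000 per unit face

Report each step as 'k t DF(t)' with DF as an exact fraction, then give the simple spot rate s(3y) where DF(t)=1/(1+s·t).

step 1 [1y] zero: DF = P = 9659/10000 ≈ 0.965900
step 2 [2y] swap r/1=785/18874: DF=(1 − 785/18874·(0.965900))/(1+785/18874) = 1843/2000 ≈ 0.921500
step 3 [3y] zero: DF = P = 8831/10000 ≈ 0.883100

1 1 9659/10000
2 2 1843/2000
3 3 8831/10000
s(3y) = (1/(8831/10000) − 1)/(3) = 1169/26493 ≈ 4.4125%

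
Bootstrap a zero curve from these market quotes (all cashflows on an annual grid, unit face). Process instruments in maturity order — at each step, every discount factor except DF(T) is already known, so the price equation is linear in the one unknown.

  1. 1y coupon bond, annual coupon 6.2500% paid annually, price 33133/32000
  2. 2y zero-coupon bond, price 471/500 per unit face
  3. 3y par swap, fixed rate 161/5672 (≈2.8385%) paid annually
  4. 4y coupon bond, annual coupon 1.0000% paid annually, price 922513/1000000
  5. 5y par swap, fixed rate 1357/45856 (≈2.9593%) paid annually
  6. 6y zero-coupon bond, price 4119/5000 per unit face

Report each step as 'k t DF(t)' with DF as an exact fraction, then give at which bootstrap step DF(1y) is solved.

1 1 1949/2000
2 2 471/500
3 3 1839/2000
4 4 8853/10000
5 5 8643/10000
6 6 4119/5000
DF(1y) is solved at step 1

step 1 [1y] bond c/1=1/16: DF=(33133/32000 − 1/16·(0))/(1+1/16) = 1949/2000 ≈ 0.974500
step 2 [2y] zero: DF = P = 471/500 ≈ 0.942000
step 3 [3y] swap r/1=161/5672: DF=(1 − 161/5672·(0.974500+0.942000))/(1+161/5672) = 1839/2000 ≈ 0.919500
step 4 [4y] bond c/1=1/100: DF=(922513/1000000 − 1/100·(0.974500+0.942000+0.919500))/(1+1/100) = 8853/10000 ≈ 0.885300
step 5 [5y] swap r/1=1357/45856: DF=(1 − 1357/45856·(0.974500+0.942000+0.919500+0.885300))/(1+1357/45856) = 8643/10000 ≈ 0.864300
step 6 [6y] zero: DF = P = 4119/5000 ≈ 0.823800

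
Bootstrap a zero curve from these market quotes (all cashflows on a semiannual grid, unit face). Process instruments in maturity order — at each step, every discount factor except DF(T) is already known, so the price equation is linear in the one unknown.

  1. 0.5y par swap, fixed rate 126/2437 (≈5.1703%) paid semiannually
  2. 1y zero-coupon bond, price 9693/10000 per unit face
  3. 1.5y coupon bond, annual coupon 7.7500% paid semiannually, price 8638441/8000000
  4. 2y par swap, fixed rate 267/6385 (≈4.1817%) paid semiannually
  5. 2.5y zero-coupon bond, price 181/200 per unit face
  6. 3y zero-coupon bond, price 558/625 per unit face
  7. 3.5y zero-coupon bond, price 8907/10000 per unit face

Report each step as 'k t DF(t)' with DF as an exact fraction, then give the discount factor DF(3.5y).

1 1/2 2437/2500
2 1 9693/10000
3 3/2 967/1000
4 2 9199/10000
5 5/2 181/200
6 3 558/625
7 7/2 8907/10000
DF(3.5y) = 8907/10000 ≈ 0.890700

step 1 [0.5y] swap r/2=63/2437: DF=(1 − 63/2437·(0))/(1+63/2437) = 2437/2500 ≈ 0.974800
step 2 [1y] zero: DF = P = 9693/10000 ≈ 0.969300
step 3 [1.5y] bond c/2=31/800: DF=(8638441/8000000 − 31/800·(0.974800+0.969300))/(1+31/800) = 967/1000 ≈ 0.967000
step 4 [2y] swap r/2=267/12770: DF=(1 − 267/12770·(0.974800+0.969300+0.967000))/(1+267/12770) = 9199/10000 ≈ 0.919900
step 5 [2.5y] zero: DF = P = 181/200 ≈ 0.905000
step 6 [3y] zero: DF = P = 558/625 ≈ 0.892800
step 7 [3.5y] zero: DF = P = 8907/10000 ≈ 0.890700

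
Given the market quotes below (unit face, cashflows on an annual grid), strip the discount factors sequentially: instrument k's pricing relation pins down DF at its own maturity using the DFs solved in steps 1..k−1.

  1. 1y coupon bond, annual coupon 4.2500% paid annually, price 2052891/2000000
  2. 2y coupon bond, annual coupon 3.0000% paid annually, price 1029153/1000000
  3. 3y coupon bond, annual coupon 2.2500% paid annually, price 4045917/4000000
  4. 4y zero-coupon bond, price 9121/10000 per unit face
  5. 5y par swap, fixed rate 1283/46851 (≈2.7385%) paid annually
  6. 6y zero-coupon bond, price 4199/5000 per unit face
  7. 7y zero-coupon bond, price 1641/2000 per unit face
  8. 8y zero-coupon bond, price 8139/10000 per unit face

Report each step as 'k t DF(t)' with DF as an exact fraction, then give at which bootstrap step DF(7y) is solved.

1 1 4923/5000
2 2 1941/2000
3 3 4731/5000
4 4 9121/10000
5 5 8717/10000
6 6 4199/5000
7 7 1641/2000
8 8 8139/10000
DF(7y) is solved at step 7

step 1 [1y] bond c/1=17/400: DF=(2052891/2000000 − 17/400·(0))/(1+17/400) = 4923/5000 ≈ 0.984600
step 2 [2y] bond c/1=3/100: DF=(1029153/1000000 − 3/100·(0.984600))/(1+3/100) = 1941/2000 ≈ 0.970500
step 3 [3y] bond c/1=9/400: DF=(4045917/4000000 − 9/400·(0.984600+0.970500))/(1+9/400) = 4731/5000 ≈ 0.946200
step 4 [4y] zero: DF = P = 9121/10000 ≈ 0.912100
step 5 [5y] swap r/1=1283/46851: DF=(1 − 1283/46851·(0.984600+0.970500+0.946200+0.912100))/(1+1283/46851) = 8717/10000 ≈ 0.871700
step 6 [6y] zero: DF = P = 4199/5000 ≈ 0.839800
step 7 [7y] zero: DF = P = 1641/2000 ≈ 0.820500
step 8 [8y] zero: DF = P = 8139/10000 ≈ 0.813900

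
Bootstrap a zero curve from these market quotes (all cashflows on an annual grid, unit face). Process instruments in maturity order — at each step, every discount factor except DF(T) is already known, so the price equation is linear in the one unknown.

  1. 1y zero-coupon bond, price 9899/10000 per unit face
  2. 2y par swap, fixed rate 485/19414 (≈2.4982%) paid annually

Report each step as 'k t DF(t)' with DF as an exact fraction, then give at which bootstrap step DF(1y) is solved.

step 1 [1y] zero: DF = P = 9899/10000 ≈ 0.989900
step 2 [2y] swap r/1=485/19414: DF=(1 − 485/19414·(0.989900))/(1+485/19414) = 1903/2000 ≈ 0.951500

1 1 9899/10000
2 2 1903/2000
DF(1y) is solved at step 1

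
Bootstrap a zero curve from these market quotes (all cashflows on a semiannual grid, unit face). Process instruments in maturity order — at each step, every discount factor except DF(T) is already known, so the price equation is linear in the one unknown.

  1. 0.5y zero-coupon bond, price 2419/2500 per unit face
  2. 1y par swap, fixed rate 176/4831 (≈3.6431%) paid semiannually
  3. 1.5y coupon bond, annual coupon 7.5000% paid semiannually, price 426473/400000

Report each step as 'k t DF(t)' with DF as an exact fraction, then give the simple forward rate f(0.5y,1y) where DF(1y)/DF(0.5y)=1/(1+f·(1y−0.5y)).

step 1 [0.5y] zero: DF = P = 2419/2500 ≈ 0.967600
step 2 [1y] swap r/2=88/4831: DF=(1 − 88/4831·(0.967600))/(1+88/4831) = 603/625 ≈ 0.964800
step 3 [1.5y] bond c/2=3/80: DF=(426473/400000 − 3/80·(0.967600+0.964800))/(1+3/80) = 4789/5000 ≈ 0.957800

1 1/2 2419/2500
2 1 603/625
3 3/2 4789/5000
f(0.5y,1y) = ((2419/2500)/(603/625) − 1)/(1/2) = 7/1206 ≈ 0.5804%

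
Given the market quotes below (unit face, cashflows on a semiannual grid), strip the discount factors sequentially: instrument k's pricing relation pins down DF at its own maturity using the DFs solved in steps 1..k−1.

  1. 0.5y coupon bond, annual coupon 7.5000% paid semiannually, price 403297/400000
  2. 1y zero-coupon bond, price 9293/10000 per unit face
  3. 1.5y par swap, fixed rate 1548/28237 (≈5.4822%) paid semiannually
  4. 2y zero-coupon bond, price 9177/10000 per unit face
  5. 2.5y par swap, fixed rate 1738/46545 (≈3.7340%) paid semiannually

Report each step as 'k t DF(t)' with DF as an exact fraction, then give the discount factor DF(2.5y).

step 1 [0.5y] bond c/2=3/80: DF=(403297/400000 − 3/80·(0))/(1+3/80) = 4859/5000 ≈ 0.971800
step 2 [1y] zero: DF = P = 9293/10000 ≈ 0.929300
step 3 [1.5y] swap r/2=774/28237: DF=(1 − 774/28237·(0.971800+0.929300))/(1+774/28237) = 4613/5000 ≈ 0.922600
step 4 [2y] zero: DF = P = 9177/10000 ≈ 0.917700
step 5 [2.5y] swap r/2=869/46545: DF=(1 − 869/46545·(0.971800+0.929300+0.922600+0.917700))/(1+869/46545) = 9131/10000 ≈ 0.913100

1 1/2 4859/5000
2 1 9293/10000
3 3/2 4613/5000
4 2 9177/10000
5 5/2 9131/10000
DF(2.5y) = 9131/10000 ≈ 0.913100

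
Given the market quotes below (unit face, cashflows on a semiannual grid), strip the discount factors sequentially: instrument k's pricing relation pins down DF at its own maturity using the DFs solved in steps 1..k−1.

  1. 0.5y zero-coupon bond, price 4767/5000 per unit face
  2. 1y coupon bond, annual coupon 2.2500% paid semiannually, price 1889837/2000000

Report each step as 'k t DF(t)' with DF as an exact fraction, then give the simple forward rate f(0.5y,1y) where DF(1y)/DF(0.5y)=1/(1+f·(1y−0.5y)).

1 1/2 4767/5000
2 1 4619/5000
f(0.5y,1y) = ((4767/5000)/(4619/5000) − 1)/(1/2) = 296/4619 ≈ 6.4083%

step 1 [0.5y] zero: DF = P = 4767/5000 ≈ 0.953400
step 2 [1y] bond c/2=9/800: DF=(1889837/2000000 − 9/800·(0.953400))/(1+9/800) = 4619/5000 ≈ 0.923800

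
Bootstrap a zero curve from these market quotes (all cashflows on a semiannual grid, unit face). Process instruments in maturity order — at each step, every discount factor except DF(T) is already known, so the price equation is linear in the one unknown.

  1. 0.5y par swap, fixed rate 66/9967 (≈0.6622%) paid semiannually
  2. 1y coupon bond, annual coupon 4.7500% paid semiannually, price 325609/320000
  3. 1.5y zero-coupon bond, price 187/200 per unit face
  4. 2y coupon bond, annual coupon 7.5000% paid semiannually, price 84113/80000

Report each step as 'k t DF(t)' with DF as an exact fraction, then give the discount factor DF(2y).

1 1/2 9967/10000
2 1 2427/2500
3 3/2 187/200
4 2 1817/2000
DF(2y) = 1817/2000 ≈ 0.908500

step 1 [0.5y] swap r/2=33/9967: DF=(1 − 33/9967·(0))/(1+33/9967) = 9967/10000 ≈ 0.996700
step 2 [1y] bond c/2=19/800: DF=(325609/320000 − 19/800·(0.996700))/(1+19/800) = 2427/2500 ≈ 0.970800
step 3 [1.5y] zero: DF = P = 187/200 ≈ 0.935000
step 4 [2y] bond c/2=3/80: DF=(84113/80000 − 3/80·(0.996700+0.970800+0.935000))/(1+3/80) = 1817/2000 ≈ 0.908500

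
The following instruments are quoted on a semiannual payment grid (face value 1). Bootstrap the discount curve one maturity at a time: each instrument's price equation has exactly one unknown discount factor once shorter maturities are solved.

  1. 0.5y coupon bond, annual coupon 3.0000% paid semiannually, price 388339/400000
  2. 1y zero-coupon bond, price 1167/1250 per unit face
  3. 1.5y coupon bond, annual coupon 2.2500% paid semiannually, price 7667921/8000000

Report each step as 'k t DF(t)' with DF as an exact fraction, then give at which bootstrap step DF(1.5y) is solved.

1 1/2 1913/2000
2 1 1167/1250
3 3/2 2317/2500
DF(1.5y) is solved at step 3

step 1 [0.5y] bond c/2=3/200: DF=(388339/400000 − 3/200·(0))/(1+3/200) = 1913/2000 ≈ 0.956500
step 2 [1y] zero: DF = P = 1167/1250 ≈ 0.933600
step 3 [1.5y] bond c/2=9/800: DF=(7667921/8000000 − 9/800·(0.956500+0.933600))/(1+9/800) = 2317/2500 ≈ 0.926800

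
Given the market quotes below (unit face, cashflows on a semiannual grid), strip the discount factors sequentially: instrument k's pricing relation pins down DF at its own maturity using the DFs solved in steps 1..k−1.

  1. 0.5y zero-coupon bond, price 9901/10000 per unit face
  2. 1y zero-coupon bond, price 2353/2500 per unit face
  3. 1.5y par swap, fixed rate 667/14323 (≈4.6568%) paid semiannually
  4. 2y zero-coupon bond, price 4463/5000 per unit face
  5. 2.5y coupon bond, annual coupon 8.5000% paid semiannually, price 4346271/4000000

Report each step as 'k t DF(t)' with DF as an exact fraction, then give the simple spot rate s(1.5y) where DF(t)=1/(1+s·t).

1 1/2 9901/10000
2 1 2353/2500
3 3/2 9333/10000
4 2 4463/5000
5 5/2 8891/10000
s(1.5y) = (1/(9333/10000) − 1)/(3/2) = 1334/27999 ≈ 4.7645%

step 1 [0.5y] zero: DF = P = 9901/10000 ≈ 0.990100
step 2 [1y] zero: DF = P = 2353/2500 ≈ 0.941200
step 3 [1.5y] swap r/2=667/28646: DF=(1 − 667/28646·(0.990100+0.941200))/(1+667/28646) = 9333/10000 ≈ 0.933300
step 4 [2y] zero: DF = P = 4463/5000 ≈ 0.892600
step 5 [2.5y] bond c/2=17/400: DF=(4346271/4000000 − 17/400·(0.990100+0.941200+0.933300+0.892600))/(1+17/400) = 8891/10000 ≈ 0.889100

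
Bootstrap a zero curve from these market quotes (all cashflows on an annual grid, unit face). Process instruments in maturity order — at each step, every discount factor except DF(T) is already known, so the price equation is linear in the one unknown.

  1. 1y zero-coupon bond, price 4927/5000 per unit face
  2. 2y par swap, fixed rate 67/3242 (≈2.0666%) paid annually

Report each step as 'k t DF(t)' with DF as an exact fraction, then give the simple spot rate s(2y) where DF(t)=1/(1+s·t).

1 1 4927/5000
2 2 4799/5000
s(2y) = (1/(4799/5000) − 1)/(2) = 201/9598 ≈ 2.0942%

step 1 [1y] zero: DF = P = 4927/5000 ≈ 0.985400
step 2 [2y] swap r/1=67/3242: DF=(1 − 67/3242·(0.985400))/(1+67/3242) = 4799/5000 ≈ 0.959800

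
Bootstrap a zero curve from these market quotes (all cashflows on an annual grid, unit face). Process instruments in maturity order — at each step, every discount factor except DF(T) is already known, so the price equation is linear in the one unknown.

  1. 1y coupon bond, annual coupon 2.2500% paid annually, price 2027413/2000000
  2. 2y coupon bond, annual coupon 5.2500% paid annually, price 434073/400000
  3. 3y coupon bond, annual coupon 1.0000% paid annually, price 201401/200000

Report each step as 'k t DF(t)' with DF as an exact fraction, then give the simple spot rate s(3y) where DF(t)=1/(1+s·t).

1 1 4957/5000
2 2 1227/1250
3 3 391/400
s(3y) = (1/(391/400) − 1)/(3) = 3/391 ≈ 0.7673%

step 1 [1y] bond c/1=9/400: DF=(2027413/2000000 − 9/400·(0))/(1+9/400) = 4957/5000 ≈ 0.991400
step 2 [2y] bond c/1=21/400: DF=(434073/400000 − 21/400·(0.991400))/(1+21/400) = 1227/1250 ≈ 0.981600
step 3 [3y] bond c/1=1/100: DF=(201401/200000 − 1/100·(0.991400+0.981600))/(1+1/100) = 391/400 ≈ 0.977500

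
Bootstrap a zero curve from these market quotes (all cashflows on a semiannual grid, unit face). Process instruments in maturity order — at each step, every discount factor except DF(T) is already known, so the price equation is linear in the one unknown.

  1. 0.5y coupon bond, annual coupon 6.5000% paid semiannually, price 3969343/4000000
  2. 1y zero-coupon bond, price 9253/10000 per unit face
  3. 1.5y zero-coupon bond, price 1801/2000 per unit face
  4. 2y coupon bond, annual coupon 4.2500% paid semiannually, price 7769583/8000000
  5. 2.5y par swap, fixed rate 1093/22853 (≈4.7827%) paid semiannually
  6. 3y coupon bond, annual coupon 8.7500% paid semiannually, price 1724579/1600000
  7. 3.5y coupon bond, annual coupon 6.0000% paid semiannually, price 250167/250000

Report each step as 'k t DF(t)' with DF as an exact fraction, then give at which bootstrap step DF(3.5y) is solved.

step 1 [0.5y] bond c/2=13/400: DF=(3969343/4000000 − 13/400·(0))/(1+13/400) = 9611/10000 ≈ 0.961100
step 2 [1y] zero: DF = P = 9253/10000 ≈ 0.925300
step 3 [1.5y] zero: DF = P = 1801/2000 ≈ 0.900500
step 4 [2y] bond c/2=17/800: DF=(7769583/8000000 − 17/800·(0.961100+0.925300+0.900500))/(1+17/800) = 893/1000 ≈ 0.893000
step 5 [2.5y] swap r/2=1093/45706: DF=(1 − 1093/45706·(0.961100+0.925300+0.900500+0.893000))/(1+1093/45706) = 8907/10000 ≈ 0.890700
step 6 [3y] bond c/2=7/160: DF=(1724579/1600000 − 7/160·(0.961100+0.925300+0.900500+0.893000+0.890700))/(1+7/160) = 8411/10000 ≈ 0.841100
step 7 [3.5y] bond c/2=3/100: DF=(250167/250000 − 3/100·(0.961100+0.925300+0.900500+0.893000+0.890700+0.841100))/(1+3/100) = 8139/10000 ≈ 0.813900

1 1/2 9611/10000
2 1 9253/10000
3 3/2 1801/2000
4 2 893/1000
5 5/2 8907/10000
6 3 8411/10000
7 7/2 8139/10000
DF(3.5y) is solved at step 7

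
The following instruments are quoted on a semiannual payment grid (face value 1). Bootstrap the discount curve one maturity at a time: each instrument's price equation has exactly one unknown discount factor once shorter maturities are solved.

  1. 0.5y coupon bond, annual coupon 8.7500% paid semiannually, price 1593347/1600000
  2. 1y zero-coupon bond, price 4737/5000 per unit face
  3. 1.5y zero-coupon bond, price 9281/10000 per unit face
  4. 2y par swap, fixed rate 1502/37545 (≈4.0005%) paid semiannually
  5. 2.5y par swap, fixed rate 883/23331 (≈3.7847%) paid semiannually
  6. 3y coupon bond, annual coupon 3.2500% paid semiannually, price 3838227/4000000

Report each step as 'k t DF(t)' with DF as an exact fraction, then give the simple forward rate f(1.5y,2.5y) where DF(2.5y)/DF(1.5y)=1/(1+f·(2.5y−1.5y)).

1 1/2 9541/10000
2 1 4737/5000
3 3/2 9281/10000
4 2 9249/10000
5 5/2 9117/10000
6 3 1087/1250
f(1.5y,2.5y) = ((9281/10000)/(9117/10000) − 1)/(1) = 164/9117 ≈ 1.7988%

step 1 [0.5y] bond c/2=7/160: DF=(1593347/1600000 − 7/160·(0))/(1+7/160) = 9541/10000 ≈ 0.954100
step 2 [1y] zero: DF = P = 4737/5000 ≈ 0.947400
step 3 [1.5y] zero: DF = P = 9281/10000 ≈ 0.928100
step 4 [2y] swap r/2=751/37545: DF=(1 − 751/37545·(0.954100+0.947400+0.928100))/(1+751/37545) = 9249/10000 ≈ 0.924900
step 5 [2.5y] swap r/2=883/46662: DF=(1 − 883/46662·(0.954100+0.947400+0.928100+0.924900))/(1+883/46662) = 9117/10000 ≈ 0.911700
step 6 [3y] bond c/2=13/800: DF=(3838227/4000000 − 13/800·(0.954100+0.947400+0.928100+0.924900+0.911700))/(1+13/800) = 1087/1250 ≈ 0.869600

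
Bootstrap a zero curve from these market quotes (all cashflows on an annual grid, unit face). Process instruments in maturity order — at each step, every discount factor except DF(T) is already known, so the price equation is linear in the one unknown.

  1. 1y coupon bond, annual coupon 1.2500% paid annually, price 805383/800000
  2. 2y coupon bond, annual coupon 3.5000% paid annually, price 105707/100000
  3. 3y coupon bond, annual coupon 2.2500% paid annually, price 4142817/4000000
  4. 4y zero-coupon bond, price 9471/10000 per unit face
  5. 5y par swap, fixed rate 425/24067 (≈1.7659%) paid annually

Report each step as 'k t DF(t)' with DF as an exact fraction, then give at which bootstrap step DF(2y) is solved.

step 1 [1y] bond c/1=1/80: DF=(805383/800000 − 1/80·(0))/(1+1/80) = 9943/10000 ≈ 0.994300
step 2 [2y] bond c/1=7/200: DF=(105707/100000 − 7/200·(0.994300))/(1+7/200) = 9877/10000 ≈ 0.987700
step 3 [3y] bond c/1=9/400: DF=(4142817/4000000 − 9/400·(0.994300+0.987700))/(1+9/400) = 9693/10000 ≈ 0.969300
step 4 [4y] zero: DF = P = 9471/10000 ≈ 0.947100
step 5 [5y] swap r/1=425/24067: DF=(1 − 425/24067·(0.994300+0.987700+0.969300+0.947100))/(1+425/24067) = 183/200 ≈ 0.915000

1 1 9943/10000
2 2 9877/10000
3 3 9693/10000
4 4 9471/10000
5 5 183/200
DF(2y) is solved at step 2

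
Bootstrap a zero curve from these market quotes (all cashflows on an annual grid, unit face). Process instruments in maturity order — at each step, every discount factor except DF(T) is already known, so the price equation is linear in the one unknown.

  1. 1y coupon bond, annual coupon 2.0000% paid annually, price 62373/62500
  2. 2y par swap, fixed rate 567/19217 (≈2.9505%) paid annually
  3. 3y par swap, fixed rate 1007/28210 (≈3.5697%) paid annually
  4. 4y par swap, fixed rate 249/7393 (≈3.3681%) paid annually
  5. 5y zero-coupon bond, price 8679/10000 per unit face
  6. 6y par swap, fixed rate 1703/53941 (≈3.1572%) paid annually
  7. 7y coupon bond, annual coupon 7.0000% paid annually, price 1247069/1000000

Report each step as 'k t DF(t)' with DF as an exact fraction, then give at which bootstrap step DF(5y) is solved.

1 1 1223/1250
2 2 9433/10000
3 3 8993/10000
4 4 1751/2000
5 5 8679/10000
6 6 8297/10000
7 7 4063/5000
DF(5y) is solved at step 5

step 1 [1y] bond c/1=1/50: DF=(62373/62500 − 1/50·(0))/(1+1/50) = 1223/1250 ≈ 0.978400
step 2 [2y] swap r/1=567/19217: DF=(1 − 567/19217·(0.978400))/(1+567/19217) = 9433/10000 ≈ 0.943300
step 3 [3y] swap r/1=1007/28210: DF=(1 − 1007/28210·(0.978400+0.943300))/(1+1007/28210) = 8993/10000 ≈ 0.899300
step 4 [4y] swap r/1=249/7393: DF=(1 − 249/7393·(0.978400+0.943300+0.899300))/(1+249/7393) = 1751/2000 ≈ 0.875500
step 5 [5y] zero: DF = P = 8679/10000 ≈ 0.867900
step 6 [6y] swap r/1=1703/53941: DF=(1 − 1703/53941·(0.978400+0.943300+0.899300+0.875500+0.867900))/(1+1703/53941) = 8297/10000 ≈ 0.829700
step 7 [7y] bond c/1=7/100: DF=(1247069/1000000 − 7/100·(0.978400+0.943300+0.899300+0.875500+0.867900+0.829700))/(1+7/100) = 4063/5000 ≈ 0.812600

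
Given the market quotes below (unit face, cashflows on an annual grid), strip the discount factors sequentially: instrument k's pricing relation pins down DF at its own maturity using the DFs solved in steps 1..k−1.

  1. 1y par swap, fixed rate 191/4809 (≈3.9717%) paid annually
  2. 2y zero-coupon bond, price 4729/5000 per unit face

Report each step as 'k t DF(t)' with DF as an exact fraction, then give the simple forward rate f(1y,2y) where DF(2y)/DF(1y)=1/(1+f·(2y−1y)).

1 1 4809/5000
2 2 4729/5000
f(1y,2y) = ((4809/5000)/(4729/5000) − 1)/(1) = 80/4729 ≈ 1.6917%

step 1 [1y] swap r/1=191/4809: DF=(1 − 191/4809·(0))/(1+191/4809) = 4809/5000 ≈ 0.961800
step 2 [2y] zero: DF = P = 4729/5000 ≈ 0.945800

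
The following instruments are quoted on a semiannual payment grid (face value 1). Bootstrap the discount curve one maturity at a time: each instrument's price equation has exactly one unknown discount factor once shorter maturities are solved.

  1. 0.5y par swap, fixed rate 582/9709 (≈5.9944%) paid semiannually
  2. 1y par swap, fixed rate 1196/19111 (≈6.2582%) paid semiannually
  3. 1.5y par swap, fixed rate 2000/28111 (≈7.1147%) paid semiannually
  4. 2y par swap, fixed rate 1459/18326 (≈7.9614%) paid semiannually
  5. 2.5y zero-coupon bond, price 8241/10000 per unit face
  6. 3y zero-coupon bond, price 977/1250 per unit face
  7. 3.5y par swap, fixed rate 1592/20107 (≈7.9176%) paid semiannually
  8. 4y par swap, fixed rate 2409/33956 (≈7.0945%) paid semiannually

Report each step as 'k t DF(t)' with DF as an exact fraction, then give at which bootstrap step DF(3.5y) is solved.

step 1 [0.5y] swap r/2=291/9709: DF=(1 − 291/9709·(0))/(1+291/9709) = 9709/10000 ≈ 0.970900
step 2 [1y] swap r/2=598/19111: DF=(1 − 598/19111·(0.970900))/(1+598/19111) = 4701/5000 ≈ 0.940200
step 3 [1.5y] swap r/2=1000/28111: DF=(1 − 1000/28111·(0.970900+0.940200))/(1+1000/28111) = 9/10 ≈ 0.900000
step 4 [2y] swap r/2=1459/36652: DF=(1 − 1459/36652·(0.970900+0.940200+0.900000))/(1+1459/36652) = 8541/10000 ≈ 0.854100
step 5 [2.5y] zero: DF = P = 8241/10000 ≈ 0.824100
step 6 [3y] zero: DF = P = 977/1250 ≈ 0.781600
step 7 [3.5y] swap r/2=796/20107: DF=(1 − 796/20107·(0.970900+0.940200+0.900000+0.854100+0.824100+0.781600))/(1+796/20107) = 1903/2500 ≈ 0.761200
step 8 [4y] swap r/2=2409/67912: DF=(1 − 2409/67912·(0.970900+0.940200+0.900000+0.854100+0.824100+0.781600+0.761200))/(1+2409/67912) = 7591/10000 ≈ 0.759100

1 1/2 9709/10000
2 1 4701/5000
3 3/2 9/10
4 2 8541/10000
5 5/2 8241/10000
6 3 977/1250
7 7/2 1903/2500
8 4 7591/10000
DF(3.5y) is solved at step 7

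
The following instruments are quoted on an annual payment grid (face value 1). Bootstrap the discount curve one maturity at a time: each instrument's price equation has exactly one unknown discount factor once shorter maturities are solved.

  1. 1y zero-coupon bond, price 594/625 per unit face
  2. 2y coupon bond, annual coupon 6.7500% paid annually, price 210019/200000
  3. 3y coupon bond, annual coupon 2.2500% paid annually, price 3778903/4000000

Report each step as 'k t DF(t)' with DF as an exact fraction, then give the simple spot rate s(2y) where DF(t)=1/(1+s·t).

1 1 594/625
2 2 2309/2500
3 3 8827/10000
s(2y) = (1/(2309/2500) − 1)/(2) = 191/4618 ≈ 4.1360%

step 1 [1y] zero: DF = P = 594/625 ≈ 0.950400
step 2 [2y] bond c/1=27/400: DF=(210019/200000 − 27/400·(0.950400))/(1+27/400) = 2309/2500 ≈ 0.923600
step 3 [3y] bond c/1=9/400: DF=(3778903/4000000 − 9/400·(0.950400+0.923600))/(1+9/400) = 8827/10000 ≈ 0.882700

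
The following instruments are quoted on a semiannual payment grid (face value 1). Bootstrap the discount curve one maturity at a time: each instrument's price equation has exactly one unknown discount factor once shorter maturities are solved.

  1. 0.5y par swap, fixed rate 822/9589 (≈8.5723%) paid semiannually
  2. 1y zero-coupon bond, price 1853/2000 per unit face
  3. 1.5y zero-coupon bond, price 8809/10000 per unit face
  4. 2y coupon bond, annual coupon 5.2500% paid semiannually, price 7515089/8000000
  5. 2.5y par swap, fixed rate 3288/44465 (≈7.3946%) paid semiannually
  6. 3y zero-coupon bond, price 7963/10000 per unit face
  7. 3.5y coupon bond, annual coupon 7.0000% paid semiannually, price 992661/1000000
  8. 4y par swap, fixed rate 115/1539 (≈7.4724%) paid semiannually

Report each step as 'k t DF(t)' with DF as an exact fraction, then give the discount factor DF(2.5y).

1 1/2 9589/10000
2 1 1853/2000
3 3/2 8809/10000
4 2 4223/5000
5 5/2 2089/2500
6 3 7963/10000
7 7/2 3909/5000
8 4 747/1000
DF(2.5y) = 2089/2500 ≈ 0.835600

step 1 [0.5y] swap r/2=411/9589: DF=(1 − 411/9589·(0))/(1+411/9589) = 9589/10000 ≈ 0.958900
step 2 [1y] zero: DF = P = 1853/2000 ≈ 0.926500
step 3 [1.5y] zero: DF = P = 8809/10000 ≈ 0.880900
step 4 [2y] bond c/2=21/800: DF=(7515089/8000000 − 21/800·(0.958900+0.926500+0.880900))/(1+21/800) = 4223/5000 ≈ 0.844600
step 5 [2.5y] swap r/2=1644/44465: DF=(1 − 1644/44465·(0.958900+0.926500+0.880900+0.844600))/(1+1644/44465) = 2089/2500 ≈ 0.835600
step 6 [3y] zero: DF = P = 7963/10000 ≈ 0.796300
step 7 [3.5y] bond c/2=7/200: DF=(992661/1000000 − 7/200·(0.958900+0.926500+0.880900+0.844600+0.835600+0.796300))/(1+7/200) = 3909/5000 ≈ 0.781800
step 8 [4y] swap r/2=115/3078: DF=(1 − 115/3078·(0.958900+0.926500+0.880900+0.844600+0.835600+0.796300+0.781800))/(1+115/3078) = 747/1000 ≈ 0.747000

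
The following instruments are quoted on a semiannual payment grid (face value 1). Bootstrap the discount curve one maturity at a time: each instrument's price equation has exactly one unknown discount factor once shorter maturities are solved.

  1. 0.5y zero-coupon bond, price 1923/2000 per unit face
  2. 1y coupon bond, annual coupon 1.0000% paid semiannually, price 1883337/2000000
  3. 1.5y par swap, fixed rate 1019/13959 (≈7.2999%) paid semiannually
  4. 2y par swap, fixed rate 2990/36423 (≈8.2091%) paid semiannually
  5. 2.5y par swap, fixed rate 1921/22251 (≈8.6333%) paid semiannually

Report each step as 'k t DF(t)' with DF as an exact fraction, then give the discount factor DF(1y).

step 1 [0.5y] zero: DF = P = 1923/2000 ≈ 0.961500
step 2 [1y] bond c/2=1/200: DF=(1883337/2000000 − 1/200·(0.961500))/(1+1/200) = 4661/5000 ≈ 0.932200
step 3 [1.5y] swap r/2=1019/27918: DF=(1 − 1019/27918·(0.961500+0.932200))/(1+1019/27918) = 8981/10000 ≈ 0.898100
step 4 [2y] swap r/2=1495/36423: DF=(1 − 1495/36423·(0.961500+0.932200+0.898100))/(1+1495/36423) = 1701/2000 ≈ 0.850500
step 5 [2.5y] swap r/2=1921/44502: DF=(1 − 1921/44502·(0.961500+0.932200+0.898100+0.850500))/(1+1921/44502) = 8079/10000 ≈ 0.807900

1 1/2 1923/2000
2 1 4661/5000
3 3/2 8981/10000
4 2 1701/2000
5 5/2 8079/10000
DF(1y) = 4661/5000 ≈ 0.932200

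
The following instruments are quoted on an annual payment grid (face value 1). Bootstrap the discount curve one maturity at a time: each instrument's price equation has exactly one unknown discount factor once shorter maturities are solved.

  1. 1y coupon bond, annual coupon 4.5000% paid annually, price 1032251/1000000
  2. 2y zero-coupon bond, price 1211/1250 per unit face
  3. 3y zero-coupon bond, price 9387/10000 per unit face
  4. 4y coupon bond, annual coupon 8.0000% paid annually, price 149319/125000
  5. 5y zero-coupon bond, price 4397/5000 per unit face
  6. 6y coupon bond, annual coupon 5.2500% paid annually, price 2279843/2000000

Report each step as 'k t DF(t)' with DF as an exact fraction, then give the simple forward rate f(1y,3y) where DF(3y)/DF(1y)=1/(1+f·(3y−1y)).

1 1 4939/5000
2 2 1211/1250
3 3 9387/10000
4 4 2229/2500
5 5 4397/5000
6 6 8503/10000
f(1y,3y) = ((4939/5000)/(9387/10000) − 1)/(2) = 491/18774 ≈ 2.6153%

step 1 [1y] bond c/1=9/200: DF=(1032251/1000000 − 9/200·(0))/(1+9/200) = 4939/5000 ≈ 0.987800
step 2 [2y] zero: DF = P = 1211/1250 ≈ 0.968800
step 3 [3y] zero: DF = P = 9387/10000 ≈ 0.938700
step 4 [4y] bond c/1=2/25: DF=(149319/125000 − 2/25·(0.987800+0.968800+0.938700))/(1+2/25) = 2229/2500 ≈ 0.891600
step 5 [5y] zero: DF = P = 4397/5000 ≈ 0.879400
step 6 [6y] bond c/1=21/400: DF=(2279843/2000000 − 21/400·(0.987800+0.968800+0.938700+0.891600+0.879400))/(1+21/400) = 8503/10000 ≈ 0.850300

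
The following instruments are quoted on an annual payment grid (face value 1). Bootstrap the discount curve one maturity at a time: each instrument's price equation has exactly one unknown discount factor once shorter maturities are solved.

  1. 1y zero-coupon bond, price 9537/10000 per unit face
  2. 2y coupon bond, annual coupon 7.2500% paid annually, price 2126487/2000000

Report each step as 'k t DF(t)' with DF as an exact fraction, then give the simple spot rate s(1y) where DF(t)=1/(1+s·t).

1 1 9537/10000
2 2 9269/10000
s(1y) = (1/(9537/10000) − 1)/(1) = 463/9537 ≈ 4.8548%

step 1 [1y] zero: DF = P = 9537/10000 ≈ 0.953700
step 2 [2y] bond c/1=29/400: DF=(2126487/2000000 − 29/400·(0.953700))/(1+29/400) = 9269/10000 ≈ 0.926900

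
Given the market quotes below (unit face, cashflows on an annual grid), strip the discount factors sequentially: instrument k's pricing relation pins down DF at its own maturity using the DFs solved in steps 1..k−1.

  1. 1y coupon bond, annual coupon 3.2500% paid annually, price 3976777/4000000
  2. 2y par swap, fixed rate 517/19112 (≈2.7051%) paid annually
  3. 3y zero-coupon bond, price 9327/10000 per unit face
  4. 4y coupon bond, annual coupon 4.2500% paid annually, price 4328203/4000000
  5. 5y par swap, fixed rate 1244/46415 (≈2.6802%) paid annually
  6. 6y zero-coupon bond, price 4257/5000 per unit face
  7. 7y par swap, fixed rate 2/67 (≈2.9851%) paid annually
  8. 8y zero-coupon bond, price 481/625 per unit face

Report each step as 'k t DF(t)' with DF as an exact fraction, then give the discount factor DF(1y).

step 1 [1y] bond c/1=13/400: DF=(3976777/4000000 − 13/400·(0))/(1+13/400) = 9629/10000 ≈ 0.962900
step 2 [2y] swap r/1=517/19112: DF=(1 − 517/19112·(0.962900))/(1+517/19112) = 9483/10000 ≈ 0.948300
step 3 [3y] zero: DF = P = 9327/10000 ≈ 0.932700
step 4 [4y] bond c/1=17/400: DF=(4328203/4000000 − 17/400·(0.962900+0.948300+0.932700))/(1+17/400) = 461/500 ≈ 0.922000
step 5 [5y] swap r/1=1244/46415: DF=(1 − 1244/46415·(0.962900+0.948300+0.932700+0.922000))/(1+1244/46415) = 2189/2500 ≈ 0.875600
step 6 [6y] zero: DF = P = 4257/5000 ≈ 0.851400
step 7 [7y] swap r/1=2/67: DF=(1 − 2/67·(0.962900+0.948300+0.932700+0.922000+0.875600+0.851400))/(1+2/67) = 4059/5000 ≈ 0.811800
step 8 [8y] zero: DF = P = 481/625 ≈ 0.769600

1 1 9629/10000
2 2 9483/10000
3 3 9327/10000
4 4 461/500
5 5 2189/2500
6 6 4257/5000
7 7 4059/5000
8 8 481/625
DF(1y) = 9629/10000 ≈ 0.962900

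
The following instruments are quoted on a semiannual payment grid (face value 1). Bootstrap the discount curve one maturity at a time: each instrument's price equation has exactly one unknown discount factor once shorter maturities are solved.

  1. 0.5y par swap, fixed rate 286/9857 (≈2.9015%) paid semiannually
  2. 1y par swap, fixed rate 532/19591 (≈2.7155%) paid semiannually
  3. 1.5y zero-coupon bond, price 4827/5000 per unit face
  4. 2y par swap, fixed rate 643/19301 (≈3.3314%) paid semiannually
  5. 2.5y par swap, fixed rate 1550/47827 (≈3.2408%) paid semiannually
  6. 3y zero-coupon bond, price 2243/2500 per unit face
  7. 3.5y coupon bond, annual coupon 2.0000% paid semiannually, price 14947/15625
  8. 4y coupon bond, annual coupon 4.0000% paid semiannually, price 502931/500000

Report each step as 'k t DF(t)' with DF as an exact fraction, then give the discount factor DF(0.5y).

step 1 [0.5y] swap r/2=143/9857: DF=(1 − 143/9857·(0))/(1+143/9857) = 9857/10000 ≈ 0.985700
step 2 [1y] swap r/2=266/19591: DF=(1 − 266/19591·(0.985700))/(1+266/19591) = 4867/5000 ≈ 0.973400
step 3 [1.5y] zero: DF = P = 4827/5000 ≈ 0.965400
step 4 [2y] swap r/2=643/38602: DF=(1 − 643/38602·(0.985700+0.973400+0.965400))/(1+643/38602) = 9357/10000 ≈ 0.935700
step 5 [2.5y] swap r/2=775/47827: DF=(1 − 775/47827·(0.985700+0.973400+0.965400+0.935700))/(1+775/47827) = 369/400 ≈ 0.922500
step 6 [3y] zero: DF = P = 2243/2500 ≈ 0.897200
step 7 [3.5y] bond c/2=1/100: DF=(14947/15625 − 1/100·(0.985700+0.973400+0.965400+0.935700+0.922500+0.897200))/(1+1/100) = 8909/10000 ≈ 0.890900
step 8 [4y] bond c/2=1/50: DF=(502931/500000 − 1/50·(0.985700+0.973400+0.965400+0.935700+0.922500+0.897200+0.890900))/(1+1/50) = 8573/10000 ≈ 0.857300

1 1/2 9857/10000
2 1 4867/5000
3 3/2 4827/5000
4 2 9357/10000
5 5/2 369/400
6 3 2243/2500
7 7/2 8909/10000
8 4 8573/10000
DF(0.5y) = 9857/10000 ≈ 0.985700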